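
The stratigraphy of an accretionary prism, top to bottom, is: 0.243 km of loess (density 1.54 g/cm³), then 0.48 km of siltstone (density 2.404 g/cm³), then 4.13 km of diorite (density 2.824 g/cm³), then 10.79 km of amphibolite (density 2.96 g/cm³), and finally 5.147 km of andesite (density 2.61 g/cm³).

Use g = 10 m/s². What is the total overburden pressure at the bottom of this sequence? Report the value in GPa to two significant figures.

loess: 1540 kg/m³ × 10 m/s² × 243 m = 3.742×10^6 Pa = 3.742×10^-3 GPa
siltstone: 2404 kg/m³ × 10 m/s² × 480 m = 1.154×10^7 Pa = 0.01154 GPa
diorite: 2824 kg/m³ × 10 m/s² × 4130 m = 1.166×10^8 Pa = 0.1166 GPa
amphibolite: 2960 kg/m³ × 10 m/s² × 10790 m = 3.194×10^8 Pa = 0.3194 GPa
andesite: 2610 kg/m³ × 10 m/s² × 5147 m = 1.343×10^8 Pa = 0.1343 GPa
Total = 3.742×10^-3 + 0.01154 + 0.1166 + 0.3194 + 0.1343 = 0.58563 GPa

0.59 GPa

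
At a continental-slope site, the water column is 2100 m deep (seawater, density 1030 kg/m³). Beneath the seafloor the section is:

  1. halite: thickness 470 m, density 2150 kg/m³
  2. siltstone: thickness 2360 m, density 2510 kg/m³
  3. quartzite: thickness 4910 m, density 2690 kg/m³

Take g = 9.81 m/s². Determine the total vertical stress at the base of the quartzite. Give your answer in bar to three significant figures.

2190 bar

seawater: 1030 kg/m³ × 9.81 m/s² × 2100 m = 2.122×10^7 Pa = 212.2 bar
halite: 2150 kg/m³ × 9.81 m/s² × 470 m = 9.913×10^6 Pa = 99.13 bar
siltstone: 2510 kg/m³ × 9.81 m/s² × 2360 m = 5.811×10^7 Pa = 581.1 bar
quartzite: 2690 kg/m³ × 9.81 m/s² × 4910 m = 1.296×10^8 Pa = 1296 bar
Total = 212.2 + 99.13 + 581.1 + 1296 = 2188.1 bar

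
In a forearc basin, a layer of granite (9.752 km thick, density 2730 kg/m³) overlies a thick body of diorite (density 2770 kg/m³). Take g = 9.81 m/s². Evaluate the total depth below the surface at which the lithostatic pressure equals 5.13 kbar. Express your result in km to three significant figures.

19.0 km

Pressure at base of upper layers: 2730×9.81×9752 = 2.612×10^8 Pa = 2.612 kbar
Remaining pressure to be supplied by diorite: 5.130×10^8 − 2.612×10^8 = 2.518×10^8 Pa
Additional depth in diorite = 2.518×10^8 Pa / (2770 kg/m³ × 9.81 m/s²) = 9267.4 m
Total depth = 9752 m + 9267.4 m = 19019 m
= 19.019 km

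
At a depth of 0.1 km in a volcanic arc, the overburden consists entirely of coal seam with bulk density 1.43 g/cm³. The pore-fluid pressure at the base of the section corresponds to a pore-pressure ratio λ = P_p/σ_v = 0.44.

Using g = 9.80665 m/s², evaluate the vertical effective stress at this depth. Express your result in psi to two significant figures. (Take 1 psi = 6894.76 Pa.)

Overburden (lithostatic) stress σ_v:
coal seam: 1430 kg/m³ × 9.80665 m/s² × 100 m = 1.402×10^6 Pa = 1.402 MPa
Pore pressure P_p = λ·σ_v = 0.44 × 1.402 MPa = 0.6170 MPa
Effective stress σ' = σ_v − P_p = 1.402 − 0.6170 = 0.78532 MPa = 113.90 psi

110 psi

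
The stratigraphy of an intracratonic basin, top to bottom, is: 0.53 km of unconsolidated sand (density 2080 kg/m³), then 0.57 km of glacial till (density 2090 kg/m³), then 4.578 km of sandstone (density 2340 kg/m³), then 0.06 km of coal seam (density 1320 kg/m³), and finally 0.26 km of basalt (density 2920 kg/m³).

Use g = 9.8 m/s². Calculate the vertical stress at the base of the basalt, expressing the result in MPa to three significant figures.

136 MPa

unconsolidated sand: 2080 kg/m³ × 9.8 m/s² × 530 m = 1.080×10^7 Pa = 10.80 MPa
glacial till: 2090 kg/m³ × 9.8 m/s² × 570 m = 1.167×10^7 Pa = 11.67 MPa
sandstone: 2340 kg/m³ × 9.8 m/s² × 4578 m = 1.050×10^8 Pa = 105.0 MPa
coal seam: 1320 kg/m³ × 9.8 m/s² × 60 m = 7.762×10^5 Pa = 0.7762 MPa
basalt: 2920 kg/m³ × 9.8 m/s² × 260 m = 7.440×10^6 Pa = 7.440 MPa
Total = 10.80 + 11.67 + 105.0 + 0.7762 + 7.440 = 135.68 MPa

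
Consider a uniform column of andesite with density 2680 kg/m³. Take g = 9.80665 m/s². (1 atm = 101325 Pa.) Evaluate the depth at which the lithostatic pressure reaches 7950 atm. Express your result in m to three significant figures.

30600 m

h = P/(ρg) = 7950 atm / (2680 kg/m³ × 9.80665 m/s²) = 8.055×10^8 Pa / 26282 Pa/m = 30650 m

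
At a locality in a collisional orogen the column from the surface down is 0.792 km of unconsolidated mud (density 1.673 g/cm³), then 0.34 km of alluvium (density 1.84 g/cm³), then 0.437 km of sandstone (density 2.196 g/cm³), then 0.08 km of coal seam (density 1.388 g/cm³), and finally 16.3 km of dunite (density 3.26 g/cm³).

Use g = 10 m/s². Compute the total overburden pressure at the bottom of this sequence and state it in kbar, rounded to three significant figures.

unconsolidated mud: 1673 kg/m³ × 10 m/s² × 792 m = 1.325×10^7 Pa = 0.1325 kbar
alluvium: 1840 kg/m³ × 10 m/s² × 340 m = 6.256×10^6 Pa = 0.06256 kbar
sandstone: 2196 kg/m³ × 10 m/s² × 437 m = 9.597×10^6 Pa = 0.09597 kbar
coal seam: 1388 kg/m³ × 10 m/s² × 80 m = 1.110×10^6 Pa = 0.01110 kbar
dunite: 3260 kg/m³ × 10 m/s² × 16300 m = 5.314×10^8 Pa = 5.314 kbar
Total = 0.1325 + 0.06256 + 0.09597 + 0.01110 + 5.314 = 5.6159 kbar

5.62 kbar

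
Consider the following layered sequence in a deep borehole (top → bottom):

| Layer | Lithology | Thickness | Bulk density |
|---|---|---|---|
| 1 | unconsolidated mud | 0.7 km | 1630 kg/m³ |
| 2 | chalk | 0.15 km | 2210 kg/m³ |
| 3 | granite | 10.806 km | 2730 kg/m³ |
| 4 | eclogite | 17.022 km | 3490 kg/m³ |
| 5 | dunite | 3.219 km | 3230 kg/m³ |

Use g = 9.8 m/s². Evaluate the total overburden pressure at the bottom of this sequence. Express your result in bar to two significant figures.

unconsolidated mud: 1630 kg/m³ × 9.8 m/s² × 700 m = 1.118×10^7 Pa = 111.8 bar
chalk: 2210 kg/m³ × 9.8 m/s² × 150 m = 3.249×10^6 Pa = 32.49 bar
granite: 2730 kg/m³ × 9.8 m/s² × 10806 m = 2.891×10^8 Pa = 2891 bar
eclogite: 3490 kg/m³ × 9.8 m/s² × 17022 m = 5.822×10^8 Pa = 5822 bar
dunite: 3230 kg/m³ × 9.8 m/s² × 3219 m = 1.019×10^8 Pa = 1019 bar
Total = 111.8 + 32.49 + 2891 + 5822 + 1019 = 9876.1 bar

9900 bar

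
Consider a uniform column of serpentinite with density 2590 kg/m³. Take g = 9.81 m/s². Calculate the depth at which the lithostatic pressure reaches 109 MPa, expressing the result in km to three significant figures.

4.29 km

h = P/(ρg) = 109 MPa / (2590 kg/m³ × 9.81 m/s²) = 1.090×10^8 Pa / 25408 Pa/m = 4290.0 m
= 4.2900 km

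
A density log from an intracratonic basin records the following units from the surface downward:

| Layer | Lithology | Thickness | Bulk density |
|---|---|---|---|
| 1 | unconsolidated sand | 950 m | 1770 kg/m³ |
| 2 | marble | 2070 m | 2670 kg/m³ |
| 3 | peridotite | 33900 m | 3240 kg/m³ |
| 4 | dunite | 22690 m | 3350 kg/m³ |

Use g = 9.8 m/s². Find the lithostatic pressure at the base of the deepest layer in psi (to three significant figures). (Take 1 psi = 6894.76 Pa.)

274000 psi

unconsolidated sand: 1770 kg/m³ × 9.8 m/s² × 950 m = 1.648×10^7 Pa = 2390 psi
marble: 2670 kg/m³ × 9.8 m/s² × 2070 m = 5.416×10^7 Pa = 7856 psi
peridotite: 3240 kg/m³ × 9.8 m/s² × 33900 m = 1.076×10^9 Pa = 1.561×10^5 psi
dunite: 3350 kg/m³ × 9.8 m/s² × 22690 m = 7.449×10^8 Pa = 1.080×10^5 psi
Total = 2390 + 7856 + 1.561×10^5 + 1.080×10^5 = 2.7440×10^5 psi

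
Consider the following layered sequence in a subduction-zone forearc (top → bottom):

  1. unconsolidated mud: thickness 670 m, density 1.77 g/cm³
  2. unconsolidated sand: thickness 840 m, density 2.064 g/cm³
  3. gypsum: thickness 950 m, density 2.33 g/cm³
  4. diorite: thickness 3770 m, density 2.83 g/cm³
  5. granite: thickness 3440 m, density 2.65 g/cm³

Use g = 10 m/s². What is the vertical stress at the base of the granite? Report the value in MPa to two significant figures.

unconsolidated mud: 1770 kg/m³ × 10 m/s² × 670 m = 1.186×10^7 Pa = 11.86 MPa
unconsolidated sand: 2064 kg/m³ × 10 m/s² × 840 m = 1.734×10^7 Pa = 17.34 MPa
gypsum: 2330 kg/m³ × 10 m/s² × 950 m = 2.213×10^7 Pa = 22.14 MPa
diorite: 2830 kg/m³ × 10 m/s² × 3770 m = 1.067×10^8 Pa = 106.7 MPa
granite: 2650 kg/m³ × 10 m/s² × 3440 m = 9.116×10^7 Pa = 91.16 MPa
Total = 11.86 + 17.34 + 22.14 + 106.7 + 91.16 = 249.18 MPa

250 MPa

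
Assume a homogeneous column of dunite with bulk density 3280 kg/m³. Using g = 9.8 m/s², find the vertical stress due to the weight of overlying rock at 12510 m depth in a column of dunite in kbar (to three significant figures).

4.02 kbar

dunite: 3280 kg/m³ × 9.8 m/s² × 12510 m = 4.021×10^8 Pa = 4.021 kbar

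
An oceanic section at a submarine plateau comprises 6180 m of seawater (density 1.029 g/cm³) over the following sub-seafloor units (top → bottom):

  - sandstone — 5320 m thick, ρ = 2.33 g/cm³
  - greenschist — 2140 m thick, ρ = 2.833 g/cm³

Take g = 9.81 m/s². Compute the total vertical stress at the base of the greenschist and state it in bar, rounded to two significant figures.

2400 bar

seawater: 1029 kg/m³ × 9.81 m/s² × 6180 m = 6.238×10^7 Pa = 623.8 bar
sandstone: 2330 kg/m³ × 9.81 m/s² × 5320 m = 1.216×10^8 Pa = 1216 bar
greenschist: 2833 kg/m³ × 9.81 m/s² × 2140 m = 5.947×10^7 Pa = 594.7 bar
Total = 623.8 + 1216 + 594.7 = 2434.6 bar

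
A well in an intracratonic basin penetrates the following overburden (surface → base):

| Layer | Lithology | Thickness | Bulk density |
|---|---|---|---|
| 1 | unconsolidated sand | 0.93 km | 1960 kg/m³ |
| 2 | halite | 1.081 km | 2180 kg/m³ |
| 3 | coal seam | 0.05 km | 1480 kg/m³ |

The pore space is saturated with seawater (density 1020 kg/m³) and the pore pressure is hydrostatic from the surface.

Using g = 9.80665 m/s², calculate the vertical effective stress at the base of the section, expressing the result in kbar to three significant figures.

Overburden (lithostatic) stress σ_v:
unconsolidated sand: 1960 kg/m³ × 9.80665 m/s² × 930 m = 1.788×10^7 Pa = 17.88 MPa
halite: 2180 kg/m³ × 9.80665 m/s² × 1081 m = 2.311×10^7 Pa = 23.11 MPa
coal seam: 1480 kg/m³ × 9.80665 m/s² × 50 m = 7.257×10^5 Pa = 0.7257 MPa
Total = 17.88 + 23.11 + 0.7257 = 41.711 MPa
Pore pressure P_p = 1020 kg/m³ × 9.80665 m/s² × 2061 m = 2.062×10^7 Pa = 20.62 MPa
Effective stress σ' = σ_v − P_p = 41.71 − 20.62 = 21.096 MPa = 0.21096 kbar

0.211 kbar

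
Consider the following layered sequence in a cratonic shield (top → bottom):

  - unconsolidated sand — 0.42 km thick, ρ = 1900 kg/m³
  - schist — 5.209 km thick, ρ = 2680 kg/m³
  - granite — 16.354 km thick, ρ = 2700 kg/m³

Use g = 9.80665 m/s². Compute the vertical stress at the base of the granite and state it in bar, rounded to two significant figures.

5800 bar

unconsolidated sand: 1900 kg/m³ × 9.80665 m/s² × 420 m = 7.826×10^6 Pa = 78.26 bar
schist: 2680 kg/m³ × 9.80665 m/s² × 5209 m = 1.369×10^8 Pa = 1369 bar
granite: 2700 kg/m³ × 9.80665 m/s² × 16354 m = 4.330×10^8 Pa = 4330 bar
Total = 78.26 + 1369 + 4330 = 5777.5 bar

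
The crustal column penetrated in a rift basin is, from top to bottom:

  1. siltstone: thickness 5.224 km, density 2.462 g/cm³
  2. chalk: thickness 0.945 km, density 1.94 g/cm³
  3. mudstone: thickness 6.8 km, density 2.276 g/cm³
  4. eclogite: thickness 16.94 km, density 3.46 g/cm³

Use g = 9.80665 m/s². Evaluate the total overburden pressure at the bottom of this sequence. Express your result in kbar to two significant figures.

siltstone: 2462 kg/m³ × 9.80665 m/s² × 5224 m = 1.261×10^8 Pa = 1.261 kbar
chalk: 1940 kg/m³ × 9.80665 m/s² × 945 m = 1.798×10^7 Pa = 0.1798 kbar
mudstone: 2276 kg/m³ × 9.80665 m/s² × 6800 m = 1.518×10^8 Pa = 1.518 kbar
eclogite: 3460 kg/m³ × 9.80665 m/s² × 16940 m = 5.748×10^8 Pa = 5.748 kbar
Total = 1.261 + 0.1798 + 1.518 + 5.748 = 8.7067 kbar

8.7 kbar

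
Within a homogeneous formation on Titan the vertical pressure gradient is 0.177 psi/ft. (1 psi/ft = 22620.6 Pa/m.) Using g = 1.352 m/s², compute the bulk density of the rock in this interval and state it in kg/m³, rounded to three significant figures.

ρ = (dP/dz)/g = 0.177 psi/ft / 1.352 m/s² = 4003.8 Pa/m / 1.352 m/s² = 2961.4 kg/m³

2960 kg/m³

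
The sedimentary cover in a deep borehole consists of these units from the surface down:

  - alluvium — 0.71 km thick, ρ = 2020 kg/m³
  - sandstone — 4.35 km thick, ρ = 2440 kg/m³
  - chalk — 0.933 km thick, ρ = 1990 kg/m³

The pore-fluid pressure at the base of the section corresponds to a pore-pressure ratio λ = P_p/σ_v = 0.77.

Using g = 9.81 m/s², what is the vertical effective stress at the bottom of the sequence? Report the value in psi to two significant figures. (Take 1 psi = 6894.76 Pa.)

4600 psi

Overburden (lithostatic) stress σ_v:
alluvium: 2020 kg/m³ × 9.81 m/s² × 710 m = 1.407×10^7 Pa = 14.07 MPa
sandstone: 2440 kg/m³ × 9.81 m/s² × 4350 m = 1.041×10^8 Pa = 104.1 MPa
chalk: 1990 kg/m³ × 9.81 m/s² × 933 m = 1.821×10^7 Pa = 18.21 MPa
Total = 14.07 + 104.1 + 18.21 = 136.41 MPa
Pore pressure P_p = λ·σ_v = 0.77 × 136.4 MPa = 105.0 MPa
Effective stress σ' = σ_v − P_p = 136.4 − 105.0 = 31.374 MPa = 4550.4 psi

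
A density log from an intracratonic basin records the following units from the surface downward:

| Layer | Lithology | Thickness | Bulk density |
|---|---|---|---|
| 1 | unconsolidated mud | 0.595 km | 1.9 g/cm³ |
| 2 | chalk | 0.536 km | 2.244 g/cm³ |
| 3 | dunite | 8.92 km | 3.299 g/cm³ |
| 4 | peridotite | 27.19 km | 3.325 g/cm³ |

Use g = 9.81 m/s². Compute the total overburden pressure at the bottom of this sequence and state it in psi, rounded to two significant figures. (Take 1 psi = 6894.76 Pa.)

170000 psi

unconsolidated mud: 1900 kg/m³ × 9.81 m/s² × 595 m = 1.109×10^7 Pa = 1608 psi
chalk: 2244 kg/m³ × 9.81 m/s² × 536 m = 1.180×10^7 Pa = 1711 psi
dunite: 3299 kg/m³ × 9.81 m/s² × 8920 m = 2.887×10^8 Pa = 41869 psi
peridotite: 3325 kg/m³ × 9.81 m/s² × 27190 m = 8.869×10^8 Pa = 1.286×10^5 psi
Total = 1608 + 1711 + 41869 + 1.286×10^5 = 1.7382×10^5 psi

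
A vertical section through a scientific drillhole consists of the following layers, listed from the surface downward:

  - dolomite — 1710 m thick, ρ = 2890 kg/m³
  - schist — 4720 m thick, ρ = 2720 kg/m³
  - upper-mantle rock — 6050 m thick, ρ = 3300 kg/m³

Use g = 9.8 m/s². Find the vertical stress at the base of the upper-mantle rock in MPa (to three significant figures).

dolomite: 2890 kg/m³ × 9.8 m/s² × 1710 m = 4.843×10^7 Pa = 48.43 MPa
schist: 2720 kg/m³ × 9.8 m/s² × 4720 m = 1.258×10^8 Pa = 125.8 MPa
upper-mantle rock: 3300 kg/m³ × 9.8 m/s² × 6050 m = 1.957×10^8 Pa = 195.7 MPa
Total = 48.43 + 125.8 + 195.7 = 369.90 MPa

370 MPa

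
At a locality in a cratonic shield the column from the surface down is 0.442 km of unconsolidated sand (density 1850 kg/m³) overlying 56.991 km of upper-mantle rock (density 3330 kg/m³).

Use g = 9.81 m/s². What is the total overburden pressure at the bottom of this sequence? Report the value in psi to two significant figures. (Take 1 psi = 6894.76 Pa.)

270000 psi

unconsolidated sand: 1850 kg/m³ × 9.81 m/s² × 442 m = 8.022×10^6 Pa = 1163 psi
upper-mantle rock: 3330 kg/m³ × 9.81 m/s² × 56991 m = 1.862×10^9 Pa = 2.700×10^5 psi
Total = 1163 + 2.700×10^5 = 2.7119×10^5 psi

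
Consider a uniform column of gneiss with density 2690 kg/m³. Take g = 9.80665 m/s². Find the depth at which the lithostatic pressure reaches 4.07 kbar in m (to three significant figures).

h = P/(ρg) = 4.07 kbar / (2690 kg/m³ × 9.80665 m/s²) = 4.070×10^8 Pa / 26380 Pa/m = 15428 m

15400 m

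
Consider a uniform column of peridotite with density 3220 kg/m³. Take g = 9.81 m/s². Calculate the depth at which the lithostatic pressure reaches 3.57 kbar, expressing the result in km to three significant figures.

h = P/(ρg) = 3.57 kbar / (3220 kg/m³ × 9.81 m/s²) = 3.570×10^8 Pa / 31588 Pa/m = 11302 m
= 11.302 km

11.3 km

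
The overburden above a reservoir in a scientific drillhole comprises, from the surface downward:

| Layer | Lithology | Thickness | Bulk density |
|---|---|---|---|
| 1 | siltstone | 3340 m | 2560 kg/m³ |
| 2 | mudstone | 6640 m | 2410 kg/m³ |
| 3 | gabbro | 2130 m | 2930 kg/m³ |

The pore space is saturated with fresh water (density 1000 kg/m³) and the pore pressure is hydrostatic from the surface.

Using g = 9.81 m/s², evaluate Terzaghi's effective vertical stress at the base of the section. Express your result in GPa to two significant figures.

Overburden (lithostatic) stress σ_v:
siltstone: 2560 kg/m³ × 9.81 m/s² × 3340 m = 8.388×10^7 Pa = 83.88 MPa
mudstone: 2410 kg/m³ × 9.81 m/s² × 6640 m = 1.570×10^8 Pa = 157.0 MPa
gabbro: 2930 kg/m³ × 9.81 m/s² × 2130 m = 6.122×10^7 Pa = 61.22 MPa
Total = 83.88 + 157.0 + 61.22 = 302.09 MPa
Pore pressure P_p = 1000 kg/m³ × 9.81 m/s² × 12110 m = 1.188×10^8 Pa = 118.8 MPa
Effective stress σ' = σ_v − P_p = 302.1 − 118.8 = 183.29 MPa = 0.18329 GPa

0.18 GPa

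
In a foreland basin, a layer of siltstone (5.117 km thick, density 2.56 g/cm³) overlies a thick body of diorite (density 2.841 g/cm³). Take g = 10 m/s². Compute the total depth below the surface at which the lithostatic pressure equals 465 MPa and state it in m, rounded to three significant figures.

16900 m

Pressure at base of upper layers: 2560×10×5117 = 1.310×10^8 Pa = 131.0 MPa
Remaining pressure to be supplied by diorite: 4.650×10^8 − 1.310×10^8 = 3.340×10^8 Pa
Additional depth in diorite = 3.340×10^8 Pa / (2841 kg/m³ × 10 m/s²) = 11757 m
Total depth = 5117 m + 11757 m = 16874 m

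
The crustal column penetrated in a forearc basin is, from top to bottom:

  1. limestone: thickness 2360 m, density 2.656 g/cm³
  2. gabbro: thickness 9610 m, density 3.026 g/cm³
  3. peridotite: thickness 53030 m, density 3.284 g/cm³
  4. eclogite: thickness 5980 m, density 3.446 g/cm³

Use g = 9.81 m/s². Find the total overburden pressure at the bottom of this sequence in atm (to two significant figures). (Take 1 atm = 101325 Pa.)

22000 atm

limestone: 2656 kg/m³ × 9.81 m/s² × 2360 m = 6.149×10^7 Pa = 606.9 atm
gabbro: 3026 kg/m³ × 9.81 m/s² × 9610 m = 2.853×10^8 Pa = 2815 atm
peridotite: 3284 kg/m³ × 9.81 m/s² × 53030 m = 1.708×10^9 Pa = 16861 atm
eclogite: 3446 kg/m³ × 9.81 m/s² × 5980 m = 2.022×10^8 Pa = 1995 atm
Total = 606.9 + 2815 + 16861 + 1995 = 22278 atm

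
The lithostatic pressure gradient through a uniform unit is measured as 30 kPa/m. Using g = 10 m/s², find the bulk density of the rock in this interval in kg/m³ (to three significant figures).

3000 kg/m³

ρ = (dP/dz)/g = 30 kPa/m / 10 m/s² = 30000 Pa/m / 10 m/s² = 3000.0 kg/m³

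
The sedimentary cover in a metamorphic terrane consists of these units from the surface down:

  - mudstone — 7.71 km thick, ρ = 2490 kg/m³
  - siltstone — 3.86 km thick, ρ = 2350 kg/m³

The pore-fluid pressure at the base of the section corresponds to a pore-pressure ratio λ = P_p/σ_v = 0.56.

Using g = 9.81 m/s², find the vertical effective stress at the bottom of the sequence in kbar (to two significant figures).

Overburden (lithostatic) stress σ_v:
mudstone: 2490 kg/m³ × 9.81 m/s² × 7710 m = 1.883×10^8 Pa = 188.3 MPa
siltstone: 2350 kg/m³ × 9.81 m/s² × 3860 m = 8.899×10^7 Pa = 88.99 MPa
Total = 188.3 + 88.99 = 277.32 MPa
Pore pressure P_p = λ·σ_v = 0.56 × 277.3 MPa = 155.3 MPa
Effective stress σ' = σ_v − P_p = 277.3 − 155.3 = 122.02 MPa = 1.2202 kbar

1.2 kbar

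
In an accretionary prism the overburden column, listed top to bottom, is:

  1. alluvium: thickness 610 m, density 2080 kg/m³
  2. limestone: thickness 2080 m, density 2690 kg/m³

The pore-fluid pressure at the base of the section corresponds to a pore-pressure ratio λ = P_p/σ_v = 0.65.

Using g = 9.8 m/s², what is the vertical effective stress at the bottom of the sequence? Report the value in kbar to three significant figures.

Overburden (lithostatic) stress σ_v:
alluvium: 2080 kg/m³ × 9.8 m/s² × 610 m = 1.243×10^7 Pa = 12.43 MPa
limestone: 2690 kg/m³ × 9.8 m/s² × 2080 m = 5.483×10^7 Pa = 54.83 MPa
Total = 12.43 + 54.83 = 67.267 MPa
Pore pressure P_p = λ·σ_v = 0.65 × 67.27 MPa = 43.72 MPa
Effective stress σ' = σ_v − P_p = 67.27 − 43.72 = 23.544 MPa = 0.23544 kbar

0.235 kbar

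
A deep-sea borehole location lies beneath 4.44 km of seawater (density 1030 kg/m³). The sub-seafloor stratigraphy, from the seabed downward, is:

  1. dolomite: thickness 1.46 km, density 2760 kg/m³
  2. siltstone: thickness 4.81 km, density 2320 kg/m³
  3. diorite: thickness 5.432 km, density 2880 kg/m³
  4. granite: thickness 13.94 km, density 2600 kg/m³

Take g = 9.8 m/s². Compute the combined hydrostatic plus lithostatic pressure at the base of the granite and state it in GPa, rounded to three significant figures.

0.702 GPa

seawater: 1030 kg/m³ × 9.8 m/s² × 4440 m = 4.482×10^7 Pa = 0.04482 GPa
dolomite: 2760 kg/m³ × 9.8 m/s² × 1460 m = 3.949×10^7 Pa = 0.03949 GPa
siltstone: 2320 kg/m³ × 9.8 m/s² × 4810 m = 1.094×10^8 Pa = 0.1094 GPa
diorite: 2880 kg/m³ × 9.8 m/s² × 5432 m = 1.533×10^8 Pa = 0.1533 GPa
granite: 2600 kg/m³ × 9.8 m/s² × 13940 m = 3.552×10^8 Pa = 0.3552 GPa
Total = 0.04482 + 0.03949 + 0.1094 + 0.1533 + 0.3552 = 0.70217 GPa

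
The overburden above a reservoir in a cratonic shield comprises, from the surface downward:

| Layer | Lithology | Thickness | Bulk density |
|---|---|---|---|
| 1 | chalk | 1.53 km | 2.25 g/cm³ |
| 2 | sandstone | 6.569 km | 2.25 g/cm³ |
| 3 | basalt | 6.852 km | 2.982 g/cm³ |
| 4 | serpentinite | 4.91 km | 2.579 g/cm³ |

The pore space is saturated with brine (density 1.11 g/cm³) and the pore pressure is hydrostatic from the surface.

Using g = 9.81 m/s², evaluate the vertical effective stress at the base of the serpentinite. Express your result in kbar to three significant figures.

2.87 kbar

Overburden (lithostatic) stress σ_v:
chalk: 2250 kg/m³ × 9.81 m/s² × 1530 m = 3.377×10^7 Pa = 33.77 MPa
sandstone: 2250 kg/m³ × 9.81 m/s² × 6569 m = 1.450×10^8 Pa = 145.0 MPa
basalt: 2982 kg/m³ × 9.81 m/s² × 6852 m = 2.004×10^8 Pa = 200.4 MPa
serpentinite: 2579 kg/m³ × 9.81 m/s² × 4910 m = 1.242×10^8 Pa = 124.2 MPa
Total = 33.77 + 145.0 + 200.4 + 124.2 = 503.43 MPa
Pore pressure P_p = 1110 kg/m³ × 9.81 m/s² × 19861 m = 2.163×10^8 Pa = 216.3 MPa
Effective stress σ' = σ_v − P_p = 503.4 − 216.3 = 287.16 MPa = 2.8716 kbar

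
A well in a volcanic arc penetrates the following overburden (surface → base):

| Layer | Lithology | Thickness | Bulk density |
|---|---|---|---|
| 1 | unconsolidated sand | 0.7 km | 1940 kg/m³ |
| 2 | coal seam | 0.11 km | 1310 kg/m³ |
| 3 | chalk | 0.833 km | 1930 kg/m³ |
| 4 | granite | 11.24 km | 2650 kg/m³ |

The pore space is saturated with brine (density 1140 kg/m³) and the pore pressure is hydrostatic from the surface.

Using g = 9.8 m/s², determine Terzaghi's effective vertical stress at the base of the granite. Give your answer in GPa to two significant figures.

0.18 GPa

Overburden (lithostatic) stress σ_v:
unconsolidated sand: 1940 kg/m³ × 9.8 m/s² × 700 m = 1.331×10^7 Pa = 13.31 MPa
coal seam: 1310 kg/m³ × 9.8 m/s² × 110 m = 1.412×10^6 Pa = 1.412 MPa
chalk: 1930 kg/m³ × 9.8 m/s² × 833 m = 1.576×10^7 Pa = 15.76 MPa
granite: 2650 kg/m³ × 9.8 m/s² × 11240 m = 2.919×10^8 Pa = 291.9 MPa
Total = 13.31 + 1.412 + 15.76 + 291.9 = 322.38 MPa
Pore pressure P_p = 1140 kg/m³ × 9.8 m/s² × 12883 m = 1.439×10^8 Pa = 143.9 MPa
Effective stress σ' = σ_v − P_p = 322.4 − 143.9 = 178.45 MPa = 0.17845 GPa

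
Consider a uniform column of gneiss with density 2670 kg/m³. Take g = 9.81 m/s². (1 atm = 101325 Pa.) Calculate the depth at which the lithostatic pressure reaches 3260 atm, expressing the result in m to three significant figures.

h = P/(ρg) = 3260 atm / (2670 kg/m³ × 9.81 m/s²) = 3.303×10^8 Pa / 26193 Pa/m = 12611 m

12600 m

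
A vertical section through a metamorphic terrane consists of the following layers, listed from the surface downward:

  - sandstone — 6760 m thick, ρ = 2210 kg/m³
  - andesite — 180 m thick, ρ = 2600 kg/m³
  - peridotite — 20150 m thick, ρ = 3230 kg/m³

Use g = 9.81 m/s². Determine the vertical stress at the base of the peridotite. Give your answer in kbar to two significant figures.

7.9 kbar

sandstone: 2210 kg/m³ × 9.81 m/s² × 6760 m = 1.466×10^8 Pa = 1.466 kbar
andesite: 2600 kg/m³ × 9.81 m/s² × 180 m = 4.591×10^6 Pa = 0.04591 kbar
peridotite: 3230 kg/m³ × 9.81 m/s² × 20150 m = 6.385×10^8 Pa = 6.385 kbar
Total = 1.466 + 0.04591 + 6.385 = 7.8963 kbar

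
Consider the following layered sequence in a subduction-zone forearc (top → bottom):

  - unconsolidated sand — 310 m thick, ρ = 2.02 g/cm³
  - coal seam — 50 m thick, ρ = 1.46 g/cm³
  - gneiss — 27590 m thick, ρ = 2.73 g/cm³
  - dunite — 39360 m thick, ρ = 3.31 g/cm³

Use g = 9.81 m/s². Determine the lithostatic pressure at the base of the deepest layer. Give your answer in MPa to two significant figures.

unconsolidated sand: 2020 kg/m³ × 9.81 m/s² × 310 m = 6.143×10^6 Pa = 6.143 MPa
coal seam: 1460 kg/m³ × 9.81 m/s² × 50 m = 7.161×10^5 Pa = 0.7161 MPa
gneiss: 2730 kg/m³ × 9.81 m/s² × 27590 m = 7.389×10^8 Pa = 738.9 MPa
dunite: 3310 kg/m³ × 9.81 m/s² × 39360 m = 1.278×10^9 Pa = 1278 MPa
Total = 6.143 + 0.7161 + 738.9 + 1278 = 2023.8 MPa

2000 MPa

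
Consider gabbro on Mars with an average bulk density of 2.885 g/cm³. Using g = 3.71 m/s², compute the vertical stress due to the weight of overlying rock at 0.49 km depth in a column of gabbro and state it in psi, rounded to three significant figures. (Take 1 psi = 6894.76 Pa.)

761 psi

gabbro: 2885 kg/m³ × 3.71 m/s² × 490 m = 5.245×10^6 Pa = 760.7 psi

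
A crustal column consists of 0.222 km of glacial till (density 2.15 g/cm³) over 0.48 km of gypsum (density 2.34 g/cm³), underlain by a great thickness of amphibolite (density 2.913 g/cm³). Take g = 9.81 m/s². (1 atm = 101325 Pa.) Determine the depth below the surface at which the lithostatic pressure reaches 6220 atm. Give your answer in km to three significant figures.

22.2 km

Pressure at base of upper layers: 2150×9.81×222 + 2340×9.81×480 = 1.570×10^7 Pa = 155.0 atm
Remaining pressure to be supplied by amphibolite: 6.302×10^8 − 1.570×10^7 = 6.145×10^8 Pa
Additional depth in amphibolite = 6.145×10^8 Pa / (2913 kg/m³ × 9.81 m/s²) = 21505 m
Total depth = 702 m + 21505 m = 22207 m
= 22.207 km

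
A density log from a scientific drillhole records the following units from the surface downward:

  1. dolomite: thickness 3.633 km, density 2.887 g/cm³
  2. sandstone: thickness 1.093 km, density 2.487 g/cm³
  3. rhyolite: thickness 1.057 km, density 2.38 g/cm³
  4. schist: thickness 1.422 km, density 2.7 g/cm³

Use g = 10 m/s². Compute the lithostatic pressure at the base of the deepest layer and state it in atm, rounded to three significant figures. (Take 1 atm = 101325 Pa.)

1930 atm

dolomite: 2887 kg/m³ × 10 m/s² × 3633 m = 1.049×10^8 Pa = 1035 atm
sandstone: 2487 kg/m³ × 10 m/s² × 1093 m = 2.718×10^7 Pa = 268.3 atm
rhyolite: 2380 kg/m³ × 10 m/s² × 1057 m = 2.516×10^7 Pa = 248.3 atm
schist: 2700 kg/m³ × 10 m/s² × 1422 m = 3.839×10^7 Pa = 378.9 atm
Total = 1035 + 268.3 + 248.3 + 378.9 = 1930.6 atm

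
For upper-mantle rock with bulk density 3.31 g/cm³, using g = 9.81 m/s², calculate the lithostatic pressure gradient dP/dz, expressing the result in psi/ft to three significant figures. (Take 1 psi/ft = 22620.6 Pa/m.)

dP/dz = ρg = 3310 kg/m³ × 9.81 m/s² = 32471 Pa/m
= 32471 Pa/m × (1 psi/ft / 22621 Pa/m) = 1.4355 psi/ft

1.44 psi/ft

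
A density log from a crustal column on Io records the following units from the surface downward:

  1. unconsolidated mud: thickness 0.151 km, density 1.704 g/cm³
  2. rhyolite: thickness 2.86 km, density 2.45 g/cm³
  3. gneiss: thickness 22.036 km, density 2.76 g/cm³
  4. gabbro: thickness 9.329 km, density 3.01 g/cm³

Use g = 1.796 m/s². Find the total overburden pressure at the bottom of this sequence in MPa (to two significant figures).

unconsolidated mud: 1704 kg/m³ × 1.796 m/s² × 151 m = 4.621×10^5 Pa = 0.4621 MPa
rhyolite: 2450 kg/m³ × 1.796 m/s² × 2860 m = 1.258×10^7 Pa = 12.58 MPa
gneiss: 2760 kg/m³ × 1.796 m/s² × 22036 m = 1.092×10^8 Pa = 109.2 MPa
gabbro: 3010 kg/m³ × 1.796 m/s² × 9329 m = 5.043×10^7 Pa = 50.43 MPa
Total = 0.4621 + 12.58 + 109.2 + 50.43 = 172.71 MPa

170 MPa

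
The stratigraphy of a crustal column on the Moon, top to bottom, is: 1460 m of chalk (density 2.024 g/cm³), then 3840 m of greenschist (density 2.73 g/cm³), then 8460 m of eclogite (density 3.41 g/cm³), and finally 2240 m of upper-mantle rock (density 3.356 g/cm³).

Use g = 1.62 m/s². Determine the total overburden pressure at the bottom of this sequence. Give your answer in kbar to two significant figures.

0.81 kbar

chalk: 2024 kg/m³ × 1.62 m/s² × 1460 m = 4.787×10^6 Pa = 0.04787 kbar
greenschist: 2730 kg/m³ × 1.62 m/s² × 3840 m = 1.698×10^7 Pa = 0.1698 kbar
eclogite: 3410 kg/m³ × 1.62 m/s² × 8460 m = 4.673×10^7 Pa = 0.4673 kbar
upper-mantle rock: 3356 kg/m³ × 1.62 m/s² × 2240 m = 1.218×10^7 Pa = 0.1218 kbar
Total = 0.04787 + 0.1698 + 0.4673 + 0.1218 = 0.80683 kbar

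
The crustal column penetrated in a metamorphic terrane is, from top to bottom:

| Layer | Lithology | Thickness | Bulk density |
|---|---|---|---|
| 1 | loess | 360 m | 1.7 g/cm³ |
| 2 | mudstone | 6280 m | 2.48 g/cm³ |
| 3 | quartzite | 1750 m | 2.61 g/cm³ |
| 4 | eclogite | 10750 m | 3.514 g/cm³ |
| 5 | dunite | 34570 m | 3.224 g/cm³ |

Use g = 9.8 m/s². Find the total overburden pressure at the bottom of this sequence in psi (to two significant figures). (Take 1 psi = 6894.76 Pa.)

loess: 1700 kg/m³ × 9.8 m/s² × 360 m = 5.998×10^6 Pa = 869.9 psi
mudstone: 2480 kg/m³ × 9.8 m/s² × 6280 m = 1.526×10^8 Pa = 22137 psi
quartzite: 2610 kg/m³ × 9.8 m/s² × 1750 m = 4.476×10^7 Pa = 6492 psi
eclogite: 3514 kg/m³ × 9.8 m/s² × 10750 m = 3.702×10^8 Pa = 53693 psi
dunite: 3224 kg/m³ × 9.8 m/s² × 34570 m = 1.092×10^9 Pa = 1.584×10^5 psi
Total = 869.9 + 22137 + 6492 + 53693 + 1.584×10^5 = 2.4161×10^5 psi

240000 psi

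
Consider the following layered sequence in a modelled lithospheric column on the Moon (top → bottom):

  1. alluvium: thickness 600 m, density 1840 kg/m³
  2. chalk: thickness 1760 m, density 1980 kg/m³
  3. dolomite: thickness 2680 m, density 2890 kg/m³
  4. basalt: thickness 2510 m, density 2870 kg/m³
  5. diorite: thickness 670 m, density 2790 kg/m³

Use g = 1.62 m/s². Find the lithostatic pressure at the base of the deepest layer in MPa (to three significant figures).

34.7 MPa

alluvium: 1840 kg/m³ × 1.62 m/s² × 600 m = 1.788×10^6 Pa = 1.788 MPa
chalk: 1980 kg/m³ × 1.62 m/s² × 1760 m = 5.645×10^6 Pa = 5.645 MPa
dolomite: 2890 kg/m³ × 1.62 m/s² × 2680 m = 1.255×10^7 Pa = 12.55 MPa
basalt: 2870 kg/m³ × 1.62 m/s² × 2510 m = 1.167×10^7 Pa = 11.67 MPa
diorite: 2790 kg/m³ × 1.62 m/s² × 670 m = 3.028×10^6 Pa = 3.028 MPa
Total = 1.788 + 5.645 + 12.55 + 11.67 + 3.028 = 34.679 MPa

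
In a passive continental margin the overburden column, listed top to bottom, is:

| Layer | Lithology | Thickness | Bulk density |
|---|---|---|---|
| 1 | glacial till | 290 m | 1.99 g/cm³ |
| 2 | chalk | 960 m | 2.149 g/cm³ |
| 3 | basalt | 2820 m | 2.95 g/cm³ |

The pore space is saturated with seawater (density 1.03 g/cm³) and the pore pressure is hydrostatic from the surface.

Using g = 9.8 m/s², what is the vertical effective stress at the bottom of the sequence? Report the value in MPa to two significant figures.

66 MPa

Overburden (lithostatic) stress σ_v:
glacial till: 1990 kg/m³ × 9.8 m/s² × 290 m = 5.656×10^6 Pa = 5.656 MPa
chalk: 2149 kg/m³ × 9.8 m/s² × 960 m = 2.022×10^7 Pa = 20.22 MPa
basalt: 2950 kg/m³ × 9.8 m/s² × 2820 m = 8.153×10^7 Pa = 81.53 MPa
Total = 5.656 + 20.22 + 81.53 = 107.40 MPa
Pore pressure P_p = 1030 kg/m³ × 9.8 m/s² × 4070 m = 4.108×10^7 Pa = 41.08 MPa
Effective stress σ' = σ_v − P_p = 107.4 − 41.08 = 66.317 MPa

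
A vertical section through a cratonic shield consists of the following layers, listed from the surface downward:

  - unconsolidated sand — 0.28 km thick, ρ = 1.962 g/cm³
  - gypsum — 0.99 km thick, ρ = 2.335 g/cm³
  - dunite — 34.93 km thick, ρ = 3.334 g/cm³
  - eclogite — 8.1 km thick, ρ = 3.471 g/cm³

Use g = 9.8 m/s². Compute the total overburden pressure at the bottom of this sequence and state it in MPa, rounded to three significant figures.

1440 MPa

unconsolidated sand: 1962 kg/m³ × 9.8 m/s² × 280 m = 5.384×10^6 Pa = 5.384 MPa
gypsum: 2335 kg/m³ × 9.8 m/s² × 990 m = 2.265×10^7 Pa = 22.65 MPa
dunite: 3334 kg/m³ × 9.8 m/s² × 34930 m = 1.141×10^9 Pa = 1141 MPa
eclogite: 3471 kg/m³ × 9.8 m/s² × 8100 m = 2.755×10^8 Pa = 275.5 MPa
Total = 5.384 + 22.65 + 1141 + 275.5 = 1444.8 MPa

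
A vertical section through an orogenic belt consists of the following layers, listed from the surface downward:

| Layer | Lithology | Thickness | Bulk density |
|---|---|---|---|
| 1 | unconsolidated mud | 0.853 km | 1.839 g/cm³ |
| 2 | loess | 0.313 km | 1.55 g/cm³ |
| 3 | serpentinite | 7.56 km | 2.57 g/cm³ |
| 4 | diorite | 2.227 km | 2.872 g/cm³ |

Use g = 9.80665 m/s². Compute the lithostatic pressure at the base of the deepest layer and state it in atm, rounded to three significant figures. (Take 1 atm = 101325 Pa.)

2700 atm

unconsolidated mud: 1839 kg/m³ × 9.80665 m/s² × 853 m = 1.538×10^7 Pa = 151.8 atm
loess: 1550 kg/m³ × 9.80665 m/s² × 313 m = 4.758×10^6 Pa = 46.95 atm
serpentinite: 2570 kg/m³ × 9.80665 m/s² × 7560 m = 1.905×10^8 Pa = 1880 atm
diorite: 2872 kg/m³ × 9.80665 m/s² × 2227 m = 6.272×10^7 Pa = 619.0 atm
Total = 151.8 + 46.95 + 1880 + 619.0 = 2698.2 atm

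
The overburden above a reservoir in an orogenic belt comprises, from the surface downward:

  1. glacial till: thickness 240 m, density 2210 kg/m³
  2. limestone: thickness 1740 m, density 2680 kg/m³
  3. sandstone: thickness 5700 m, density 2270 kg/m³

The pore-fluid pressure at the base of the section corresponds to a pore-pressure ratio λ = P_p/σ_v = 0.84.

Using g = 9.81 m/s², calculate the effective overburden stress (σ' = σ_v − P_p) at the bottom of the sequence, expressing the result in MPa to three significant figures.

28.5 MPa

Overburden (lithostatic) stress σ_v:
glacial till: 2210 kg/m³ × 9.81 m/s² × 240 m = 5.203×10^6 Pa = 5.203 MPa
limestone: 2680 kg/m³ × 9.81 m/s² × 1740 m = 4.575×10^7 Pa = 45.75 MPa
sandstone: 2270 kg/m³ × 9.81 m/s² × 5700 m = 1.269×10^8 Pa = 126.9 MPa
Total = 5.203 + 45.75 + 126.9 = 177.88 MPa
Pore pressure P_p = λ·σ_v = 0.84 × 177.9 MPa = 149.4 MPa
Effective stress σ' = σ_v − P_p = 177.9 − 149.4 = 28.461 MPa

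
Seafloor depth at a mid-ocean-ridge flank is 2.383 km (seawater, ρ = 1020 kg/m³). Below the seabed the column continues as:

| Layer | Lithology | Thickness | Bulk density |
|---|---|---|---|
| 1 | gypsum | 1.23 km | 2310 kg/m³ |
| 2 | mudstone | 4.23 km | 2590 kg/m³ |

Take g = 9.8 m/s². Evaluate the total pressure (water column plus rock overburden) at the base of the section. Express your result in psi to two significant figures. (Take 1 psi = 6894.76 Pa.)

seawater: 1020 kg/m³ × 9.8 m/s² × 2383 m = 2.382×10^7 Pa = 3455 psi
gypsum: 2310 kg/m³ × 9.8 m/s² × 1230 m = 2.784×10^7 Pa = 4039 psi
mudstone: 2590 kg/m³ × 9.8 m/s² × 4230 m = 1.074×10^8 Pa = 15572 psi
Total = 3455 + 4039 + 15572 = 23066 psi

23000 psi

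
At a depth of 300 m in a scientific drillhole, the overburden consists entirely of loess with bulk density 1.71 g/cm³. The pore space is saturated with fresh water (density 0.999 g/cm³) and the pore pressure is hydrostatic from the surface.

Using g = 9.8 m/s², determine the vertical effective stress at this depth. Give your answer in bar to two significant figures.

Overburden (lithostatic) stress σ_v:
loess: 1710 kg/m³ × 9.8 m/s² × 300 m = 5.027×10^6 Pa = 5.027 MPa
Pore pressure P_p = 999 kg/m³ × 9.8 m/s² × 300 m = 2.937×10^6 Pa = 2.937 MPa
Effective stress σ' = σ_v − P_p = 5.027 − 2.937 = 2.0903 MPa = 20.903 bar

21 bar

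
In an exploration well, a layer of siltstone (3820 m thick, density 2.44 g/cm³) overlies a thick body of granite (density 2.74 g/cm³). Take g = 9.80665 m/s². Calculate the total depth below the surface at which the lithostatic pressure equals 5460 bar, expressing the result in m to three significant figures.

Pressure at base of upper layers: 2440×9.80665×3820 = 9.141×10^7 Pa = 914.1 bar
Remaining pressure to be supplied by granite: 5.460×10^8 − 9.141×10^7 = 4.546×10^8 Pa
Additional depth in granite = 4.546×10^8 Pa / (2740 kg/m³ × 9.80665 m/s²) = 16918 m
Total depth = 3820 m + 16918 m = 20738 m

20700 m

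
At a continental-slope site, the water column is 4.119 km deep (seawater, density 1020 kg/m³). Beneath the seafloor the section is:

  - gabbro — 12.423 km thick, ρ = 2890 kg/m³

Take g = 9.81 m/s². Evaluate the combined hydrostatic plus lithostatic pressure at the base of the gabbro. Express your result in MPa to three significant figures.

seawater: 1020 kg/m³ × 9.81 m/s² × 4119 m = 4.122×10^7 Pa = 41.22 MPa
gabbro: 2890 kg/m³ × 9.81 m/s² × 12423 m = 3.522×10^8 Pa = 352.2 MPa
Total = 41.22 + 352.2 = 393.42 MPa

393 MPa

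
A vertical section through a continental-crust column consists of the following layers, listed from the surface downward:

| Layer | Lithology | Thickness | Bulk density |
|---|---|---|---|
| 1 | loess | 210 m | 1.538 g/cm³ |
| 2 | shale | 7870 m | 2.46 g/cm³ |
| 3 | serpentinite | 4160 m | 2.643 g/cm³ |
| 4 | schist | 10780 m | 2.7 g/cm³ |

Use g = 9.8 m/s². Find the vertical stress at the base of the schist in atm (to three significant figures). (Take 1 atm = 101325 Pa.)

loess: 1538 kg/m³ × 9.8 m/s² × 210 m = 3.165×10^6 Pa = 31.24 atm
shale: 2460 kg/m³ × 9.8 m/s² × 7870 m = 1.897×10^8 Pa = 1872 atm
serpentinite: 2643 kg/m³ × 9.8 m/s² × 4160 m = 1.077×10^8 Pa = 1063 atm
schist: 2700 kg/m³ × 9.8 m/s² × 10780 m = 2.852×10^8 Pa = 2815 atm
Total = 31.24 + 1872 + 1063 + 2815 = 5782.2 atm

5780 atm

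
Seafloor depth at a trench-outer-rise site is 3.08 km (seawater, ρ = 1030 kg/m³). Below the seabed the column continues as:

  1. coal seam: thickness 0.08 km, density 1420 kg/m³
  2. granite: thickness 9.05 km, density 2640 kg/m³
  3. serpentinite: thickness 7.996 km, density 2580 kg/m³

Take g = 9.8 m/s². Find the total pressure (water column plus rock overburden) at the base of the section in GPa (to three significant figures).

0.469 GPa

seawater: 1030 kg/m³ × 9.8 m/s² × 3080 m = 3.109×10^7 Pa = 0.03109 GPa
coal seam: 1420 kg/m³ × 9.8 m/s² × 80 m = 1.113×10^6 Pa = 1.113×10^-3 GPa
granite: 2640 kg/m³ × 9.8 m/s² × 9050 m = 2.341×10^8 Pa = 0.2341 GPa
serpentinite: 2580 kg/m³ × 9.8 m/s² × 7996 m = 2.022×10^8 Pa = 0.2022 GPa
Total = 0.03109 + 1.113×10^-3 + 0.2341 + 0.2022 = 0.46852 GPa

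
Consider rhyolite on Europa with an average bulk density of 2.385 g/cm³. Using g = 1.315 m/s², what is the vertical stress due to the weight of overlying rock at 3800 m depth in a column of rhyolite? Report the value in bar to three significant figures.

rhyolite: 2385 kg/m³ × 1.315 m/s² × 3800 m = 1.192×10^7 Pa = 119.2 bar

119 bar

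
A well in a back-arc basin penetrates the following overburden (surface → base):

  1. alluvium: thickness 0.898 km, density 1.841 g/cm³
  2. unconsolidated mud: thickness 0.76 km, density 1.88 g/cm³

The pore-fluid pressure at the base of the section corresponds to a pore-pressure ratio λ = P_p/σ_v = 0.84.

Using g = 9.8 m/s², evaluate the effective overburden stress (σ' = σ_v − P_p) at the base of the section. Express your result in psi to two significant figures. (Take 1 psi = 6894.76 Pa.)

Overburden (lithostatic) stress σ_v:
alluvium: 1841 kg/m³ × 9.8 m/s² × 898 m = 1.620×10^7 Pa = 16.20 MPa
unconsolidated mud: 1880 kg/m³ × 9.8 m/s² × 760 m = 1.400×10^7 Pa = 14.00 MPa
Total = 16.20 + 14.00 = 30.204 MPa
Pore pressure P_p = λ·σ_v = 0.84 × 30.20 MPa = 25.37 MPa
Effective stress σ' = σ_v − P_p = 30.20 − 25.37 = 4.8326 MPa = 700.91 psi

700 psi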